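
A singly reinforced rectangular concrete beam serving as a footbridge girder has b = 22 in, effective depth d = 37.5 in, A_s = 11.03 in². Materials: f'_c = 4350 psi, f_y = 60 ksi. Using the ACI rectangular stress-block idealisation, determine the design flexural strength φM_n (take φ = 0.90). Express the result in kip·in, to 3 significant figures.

φM_n ≈ 19900 kip·in

T = A_s f_y = 11.03 × 60 = 661.8 kips.
a = T/(0.85 f'_c b) = 661.8/(0.85 × 4.35 × 22) = 8.136 in.
M_n = T(d − a/2) = 661.8 × (37.5 − 4.068) = 22125.3 kip·in.
φM_n = 0.90 × 22125.3 = 19912.8 kip·in.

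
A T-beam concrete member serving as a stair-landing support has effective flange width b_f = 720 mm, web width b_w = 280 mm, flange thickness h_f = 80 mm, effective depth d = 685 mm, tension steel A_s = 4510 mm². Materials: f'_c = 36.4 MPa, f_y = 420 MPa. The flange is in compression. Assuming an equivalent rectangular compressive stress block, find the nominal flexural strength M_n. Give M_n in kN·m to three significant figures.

M_n ≈ 1220 kN·m

Tension: T = A_s f_y = 4510 × 420 = 1894200 N.
Try a within the flange: a = T/(0.85 f'_c b_f) = 1894200/(0.85 × 36.4 × 720) = 85.03 mm.
a = 85.03 > h_f = 80 mm: the block extends into the web. Split into flange-overhang and web parts.
C_f = 0.85 f'_c (b_f − b_w) h_f = 0.85 × 36.4 × (720 − 280) × 80 = 1089088 N.
Remaining web compression depth: a_w = (T − C_f)/(0.85 f'_c b_w) = (1894200 − 1089088)/(0.85 × 36.4 × 280) = 92.93 mm.
M_n = C_f(d − h_f/2) + (T − C_f)(d − a_w/2) = 1089088 × (685 − 40) + 805112 × (685 − 46.465) = 702.46 + 514.09 = 1216.55 × 10⁶ N·mm.
M_n = 1216.55 kN·m.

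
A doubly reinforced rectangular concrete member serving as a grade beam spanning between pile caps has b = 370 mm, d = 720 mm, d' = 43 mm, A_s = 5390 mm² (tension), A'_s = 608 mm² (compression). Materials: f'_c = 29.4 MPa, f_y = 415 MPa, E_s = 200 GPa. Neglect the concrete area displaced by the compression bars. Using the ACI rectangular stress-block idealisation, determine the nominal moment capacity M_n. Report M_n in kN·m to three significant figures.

M_n ≈ 1390 kN·m

Assume both tension and compression steel yield.
Net tension couple steel: A_s − A'_s = 4782 mm².
a = (A_s − A'_s) f_y / (0.85 f'_c b) = 1984530/(0.85 × 29.4 × 370) = 214.63 mm.
c = a/β₁ = 214.63/0.84 = 255.51 mm; ε'_s = 0.003(c − d')/c = 0.0025 ≥ f_y/E_s = 0.0021, so compression steel does yield.
M_n = (A_s − A'_s) f_y (d − a/2) + A'_s f_y (d − d') = [1984530 × (720 − 107.315) + 252320 × (720 − 43)] × 10⁻⁶ = 1215.89 + 170.82 = 1386.71 kN·m.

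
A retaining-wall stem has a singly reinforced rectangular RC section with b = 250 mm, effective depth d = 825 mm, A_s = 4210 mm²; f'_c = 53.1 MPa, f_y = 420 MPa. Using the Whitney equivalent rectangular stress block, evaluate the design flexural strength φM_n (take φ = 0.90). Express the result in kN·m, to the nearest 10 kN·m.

T = A_s f_y = 4210 × 420 = 1768200 N = 1768.2 kN.
From C = T: a = T/(0.85 f'_c b) = 1768200/(0.85 × 53.1 × 250) = 156.70 mm.
M_n = T(d − a/2) = 1768.2 kN × (825 − 78.35) mm = 1320.23 kN·m.
φM_n = 0.90 × 1320.23 = 1188.21 kN·m.

φM_n ≈ 1190 kN·m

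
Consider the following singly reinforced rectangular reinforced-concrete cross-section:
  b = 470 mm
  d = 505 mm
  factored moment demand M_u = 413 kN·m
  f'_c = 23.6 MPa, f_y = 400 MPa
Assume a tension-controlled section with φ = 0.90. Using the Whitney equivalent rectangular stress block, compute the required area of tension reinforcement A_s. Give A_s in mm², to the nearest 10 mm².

A_s ≈ 2540 mm²

M_n = M_u/φ = 413/0.90 = 458.889 kN·m.
With M_n = 0.85 f'_c a b (d − a/2), solve the quadratic for a:
a = d − √(d² − 2M_n/(0.85 f'_c b)) = 505 − √(505² − 2 × 458.889×10⁶/(0.85 × 23.6 × 470)) = 107.91 mm.
A_s = 0.85 f'_c a b / f_y = 0.85 × 23.6 × 107.91 × 470 / 400 = 2543.5 mm².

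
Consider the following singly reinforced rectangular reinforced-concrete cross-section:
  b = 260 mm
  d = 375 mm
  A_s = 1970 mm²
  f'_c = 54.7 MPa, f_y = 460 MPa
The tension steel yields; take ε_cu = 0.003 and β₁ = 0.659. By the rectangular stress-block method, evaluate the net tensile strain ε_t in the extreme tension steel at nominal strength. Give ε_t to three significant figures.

ε_t ≈ 0.00689

a = A_s f_y/(0.85 f'_c b) = 74.96 mm.
β₁ = 0.659, so c = a/β₁ = 74.96/0.659 = 113.75 mm.
From the linear strain diagram with ε_cu = 0.003: ε_t = 0.003 (d − c)/c = 0.003 × (375 − 113.75)/113.75 = 0.00689.
Since ε_t ≥ 0.005, the section is tension-controlled.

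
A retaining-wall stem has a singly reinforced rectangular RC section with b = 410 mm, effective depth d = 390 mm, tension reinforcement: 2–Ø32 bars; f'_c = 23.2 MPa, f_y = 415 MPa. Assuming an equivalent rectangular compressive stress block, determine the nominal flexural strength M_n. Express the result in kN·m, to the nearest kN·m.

M_n ≈ 233 kN·m

A_s = 2 × 804 = 1608 mm².
T = A_s f_y = 1608 × 415 = 667320 N = 667.32 kN.
From C = T: a = T/(0.85 f'_c b) = 667320/(0.85 × 23.2 × 410) = 82.54 mm.
M_n = T(d − a/2) = 667.32 kN × (390 − 41.27) mm = 232.71 kN·m.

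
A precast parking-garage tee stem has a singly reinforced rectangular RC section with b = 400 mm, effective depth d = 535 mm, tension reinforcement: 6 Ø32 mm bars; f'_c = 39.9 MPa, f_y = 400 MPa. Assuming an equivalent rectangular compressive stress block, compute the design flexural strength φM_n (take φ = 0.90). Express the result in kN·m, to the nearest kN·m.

φM_n ≈ 806 kN·m

A_s = 6 × 804 = 4824 mm².
T = A_s f_y = 4824 × 400 = 1929600 N = 1929.6 kN.
From C = T: a = T/(0.85 f'_c b) = 1929600/(0.85 × 39.9 × 400) = 142.24 mm.
M_n = T(d − a/2) = 1929.6 kN × (535 − 71.12) mm = 895.10 kN·m.
φM_n = 0.90 × 895.10 = 805.59 kN·m.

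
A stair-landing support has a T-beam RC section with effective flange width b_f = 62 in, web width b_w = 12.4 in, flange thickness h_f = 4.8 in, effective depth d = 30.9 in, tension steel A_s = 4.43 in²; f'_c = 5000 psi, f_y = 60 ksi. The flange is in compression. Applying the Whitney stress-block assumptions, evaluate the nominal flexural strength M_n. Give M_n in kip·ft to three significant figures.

M_n ≈ 673 kip·ft

Tension: T = A_s f_y = 4.43 × 60 = 265.8 kips.
Try a within the flange: a = T/(0.85 f'_c b_f) = 265.8/(0.85 × 5 × 62) = 1.009 in.
Since a = 1.009 ≤ h_f = 4.8 in, the stress block lies entirely in the flange; analyse as a rectangular beam of width b_f.
M_n = T(d − a/2) = 265.8 × (30.9 − 0.5045) = 8079.1 kip·in.
M_n = 8079.1/12 = 673.26 kip·ft.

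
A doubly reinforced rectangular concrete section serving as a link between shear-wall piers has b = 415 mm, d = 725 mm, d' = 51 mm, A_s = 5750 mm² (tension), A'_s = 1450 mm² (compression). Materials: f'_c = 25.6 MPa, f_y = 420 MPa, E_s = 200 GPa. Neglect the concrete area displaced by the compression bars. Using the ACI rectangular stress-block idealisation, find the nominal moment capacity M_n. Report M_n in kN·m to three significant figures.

M_n ≈ 1540 kN·m

Assume both tension and compression steel yield.
Net tension couple steel: A_s − A'_s = 4300 mm².
a = (A_s − A'_s) f_y / (0.85 f'_c b) = 1806000/(0.85 × 25.6 × 415) = 199.99 mm.
c = a/β₁ = 199.99/0.85 = 235.28 mm; ε'_s = 0.003(c − d')/c = 0.0023 ≥ f_y/E_s = 0.0021, so compression steel does yield.
M_n = (A_s − A'_s) f_y (d − a/2) + A'_s f_y (d − d') = [1806000 × (725 − 99.995) + 609000 × (725 − 51)] × 10⁻⁶ = 1128.76 + 410.47 = 1539.23 kN·m.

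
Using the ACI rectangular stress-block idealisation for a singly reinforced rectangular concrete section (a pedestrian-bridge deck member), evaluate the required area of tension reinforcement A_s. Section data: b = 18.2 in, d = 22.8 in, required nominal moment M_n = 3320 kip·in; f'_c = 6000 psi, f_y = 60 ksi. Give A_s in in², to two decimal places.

A_s ≈ 2.52 in²

From M_n = 0.85 f'_c a b (d − a/2):
a = d − √(d² − 2M_n/(0.85 f'_c b)) = 22.8 − √(22.8² − 2 × 3320/(0.85 × 6 × 18.2)) = 1.627 in.
A_s = 0.85 f'_c a b / f_y = 0.85 × 6 × 1.627 × 18.2 / 60 = 2.517 in².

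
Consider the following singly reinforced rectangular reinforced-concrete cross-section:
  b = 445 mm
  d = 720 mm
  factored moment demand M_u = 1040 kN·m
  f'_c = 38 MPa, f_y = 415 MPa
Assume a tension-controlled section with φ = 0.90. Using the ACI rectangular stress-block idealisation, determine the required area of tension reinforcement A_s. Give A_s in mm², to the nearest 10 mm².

M_n = M_u/φ = 1040/0.90 = 1155.56 kN·m.
With M_n = 0.85 f'_c a b (d − a/2), solve the quadratic for a:
a = d − √(d² − 2M_n/(0.85 f'_c b)) = 720 − √(720² − 2 × 1155.56×10⁶/(0.85 × 38 × 445)) = 122.00 mm.
A_s = 0.85 f'_c a b / f_y = 0.85 × 38 × 122.00 × 445 / 415 = 4225.5 mm².

A_s ≈ 4230 mm²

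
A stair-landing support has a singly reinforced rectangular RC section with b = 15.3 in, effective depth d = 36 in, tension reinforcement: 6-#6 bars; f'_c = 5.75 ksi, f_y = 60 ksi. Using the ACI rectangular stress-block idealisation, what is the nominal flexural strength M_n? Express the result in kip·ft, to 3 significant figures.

M_n ≈ 461 kip·ft

A_s = 6 × 0.44 = 2.64 in².
T = A_s f_y = 2.64 × 60 = 158.4 kips.
a = T/(0.85 f'_c b) = 158.4/(0.85 × 5.75 × 15.3) = 2.118 in.
M_n = T(d − a/2) = 158.4 × (36 − 1.059) = 5534.7 kip·in = 5534.7/12 = 461.23 kip·ft.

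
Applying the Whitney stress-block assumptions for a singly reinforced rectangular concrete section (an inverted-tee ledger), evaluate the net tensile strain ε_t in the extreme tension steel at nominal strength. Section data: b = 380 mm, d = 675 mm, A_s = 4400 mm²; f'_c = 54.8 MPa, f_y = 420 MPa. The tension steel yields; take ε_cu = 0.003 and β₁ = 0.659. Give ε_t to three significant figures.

a = A_s f_y/(0.85 f'_c b) = 104.40 mm.
β₁ = 0.659, so c = a/β₁ = 104.40/0.659 = 158.42 mm.
From the linear strain diagram with ε_cu = 0.003: ε_t = 0.003 (d − c)/c = 0.003 × (675 − 158.42)/158.42 = 0.00978.
Since ε_t ≥ 0.005, the section is tension-controlled.

ε_t ≈ 0.00978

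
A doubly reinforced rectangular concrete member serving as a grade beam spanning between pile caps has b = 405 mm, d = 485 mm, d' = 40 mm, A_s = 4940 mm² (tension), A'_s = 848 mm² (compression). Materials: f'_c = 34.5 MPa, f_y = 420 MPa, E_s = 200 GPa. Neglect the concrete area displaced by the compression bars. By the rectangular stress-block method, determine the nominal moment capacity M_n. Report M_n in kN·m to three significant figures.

Assume both tension and compression steel yield.
Net tension couple steel: A_s − A'_s = 4092 mm².
a = (A_s − A'_s) f_y / (0.85 f'_c b) = 1718640/(0.85 × 34.5 × 405) = 144.71 mm.
c = a/β₁ = 144.71/0.804 = 179.99 mm; ε'_s = 0.003(c − d')/c = 0.0023 ≥ f_y/E_s = 0.0021, so compression steel does yield.
M_n = (A_s − A'_s) f_y (d − a/2) + A'_s f_y (d − d') = [1718640 × (485 − 72.355) + 356160 × (485 − 40)] × 10⁻⁶ = 709.19 + 158.49 = 867.68 kN·m.

M_n ≈ 868 kN·m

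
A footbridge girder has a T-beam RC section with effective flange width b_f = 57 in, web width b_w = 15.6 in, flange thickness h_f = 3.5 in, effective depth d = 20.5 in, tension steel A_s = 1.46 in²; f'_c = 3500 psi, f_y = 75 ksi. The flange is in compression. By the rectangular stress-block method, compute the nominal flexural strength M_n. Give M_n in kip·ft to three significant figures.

M_n ≈ 184 kip·ft

Tension: T = A_s f_y = 1.46 × 75 = 109.5 kips.
Try a within the flange: a = T/(0.85 f'_c b_f) = 109.5/(0.85 × 3.5 × 57) = 0.646 in.
Since a = 0.646 ≤ h_f = 3.5 in, the stress block lies entirely in the flange; analyse as a rectangular beam of width b_f.
M_n = T(d − a/2) = 109.5 × (20.5 − 0.323) = 2209.4 kip·in.
M_n = 2209.4/12 = 184.12 kip·ft.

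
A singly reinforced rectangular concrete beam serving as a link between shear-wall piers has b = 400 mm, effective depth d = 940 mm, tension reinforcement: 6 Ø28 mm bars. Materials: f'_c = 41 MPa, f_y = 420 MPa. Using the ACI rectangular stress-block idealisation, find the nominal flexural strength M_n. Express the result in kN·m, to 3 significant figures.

A_s = 6 × 616 = 3696 mm².
T = A_s f_y = 3696 × 420 = 1552320 N = 1552.32 kN.
From C = T: a = T/(0.85 f'_c b) = 1552320/(0.85 × 41 × 400) = 111.36 mm.
M_n = T(d − a/2) = 1552.32 kN × (940 − 55.68) mm = 1372.75 kN·m.

M_n ≈ 1370 kN·m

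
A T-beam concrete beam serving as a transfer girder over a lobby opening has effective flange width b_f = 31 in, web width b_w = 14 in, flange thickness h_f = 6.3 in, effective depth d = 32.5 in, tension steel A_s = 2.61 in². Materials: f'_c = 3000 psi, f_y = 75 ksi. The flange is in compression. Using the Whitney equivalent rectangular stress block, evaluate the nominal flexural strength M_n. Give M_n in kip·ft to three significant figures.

Tension: T = A_s f_y = 2.61 × 75 = 195.75 kips.
Try a within the flange: a = T/(0.85 f'_c b_f) = 195.75/(0.85 × 3 × 31) = 2.476 in.
Since a = 2.476 ≤ h_f = 6.3 in, the stress block lies entirely in the flange; analyse as a rectangular beam of width b_f.
M_n = T(d − a/2) = 195.75 × (32.5 − 1.238) = 6119.5 kip·in.
M_n = 6119.5/12 = 509.96 kip·ft.

M_n ≈ 510 kip·ft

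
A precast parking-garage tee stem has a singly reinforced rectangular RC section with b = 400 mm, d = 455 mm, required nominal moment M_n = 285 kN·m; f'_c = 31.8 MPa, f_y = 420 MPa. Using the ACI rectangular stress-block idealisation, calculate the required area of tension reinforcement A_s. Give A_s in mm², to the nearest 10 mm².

With M_n = 0.85 f'_c a b (d − a/2), solve the quadratic for a:
a = d − √(d² − 2M_n/(0.85 f'_c b)) = 455 − √(455² − 2 × 285×10⁶/(0.85 × 31.8 × 400)) = 62.18 mm.
A_s = 0.85 f'_c a b / f_y = 0.85 × 31.8 × 62.18 × 400 / 420 = 1600.7 mm².

A_s ≈ 1600 mm²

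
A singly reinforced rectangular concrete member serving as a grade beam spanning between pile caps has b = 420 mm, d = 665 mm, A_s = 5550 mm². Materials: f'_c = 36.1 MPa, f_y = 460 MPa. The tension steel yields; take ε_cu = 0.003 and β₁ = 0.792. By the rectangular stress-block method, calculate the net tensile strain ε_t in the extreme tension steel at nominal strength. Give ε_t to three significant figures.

a = A_s f_y/(0.85 f'_c b) = 198.10 mm.
β₁ = 0.792, so c = a/β₁ = 198.10/0.792 = 250.13 mm.
From the linear strain diagram with ε_cu = 0.003: ε_t = 0.003 (d − c)/c = 0.003 × (665 − 250.13)/250.13 = 0.00498.
ε_t is between 0.004 and 0.005 — transition zone.

ε_t ≈ 0.00498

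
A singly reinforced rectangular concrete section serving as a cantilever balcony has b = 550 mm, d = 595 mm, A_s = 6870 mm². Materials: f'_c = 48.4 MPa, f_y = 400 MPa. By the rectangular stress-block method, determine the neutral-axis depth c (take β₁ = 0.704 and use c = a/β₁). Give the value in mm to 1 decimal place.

c ≈ 172.5 mm

T = A_s f_y = 6870 × 400 = 2748000 N = 2748 kN.
Setting C = 0.85 f'_c a b equal to T: a = 2748000/(0.85 × 48.4 × 550) = 121.448 mm.
With β₁ = 0.704, c = a/β₁ = 121.448/0.704 = 172.5 mm.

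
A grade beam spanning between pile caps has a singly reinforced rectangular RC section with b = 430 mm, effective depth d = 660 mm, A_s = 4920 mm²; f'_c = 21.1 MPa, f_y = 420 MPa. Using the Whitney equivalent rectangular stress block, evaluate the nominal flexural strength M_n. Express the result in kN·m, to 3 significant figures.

T = A_s f_y = 4920 × 420 = 2066400 N = 2066.4 kN.
From C = T: a = T/(0.85 f'_c b) = 2066400/(0.85 × 21.1 × 430) = 267.94 mm.
M_n = T(d − a/2) = 2066.4 kN × (660 − 133.97) mm = 1086.99 kN·m.

M_n ≈ 1090 kN·m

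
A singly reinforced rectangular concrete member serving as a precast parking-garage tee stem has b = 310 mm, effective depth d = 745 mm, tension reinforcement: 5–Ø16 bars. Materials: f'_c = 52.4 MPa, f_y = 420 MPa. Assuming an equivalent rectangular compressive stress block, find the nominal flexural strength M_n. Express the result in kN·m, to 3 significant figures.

M_n ≈ 308 kN·m

A_s = 5 × 201 = 1005 mm².
T = A_s f_y = 1005 × 420 = 422100 N = 422.1 kN.
From C = T: a = T/(0.85 f'_c b) = 422100/(0.85 × 52.4 × 310) = 30.57 mm.
M_n = T(d − a/2) = 422.1 kN × (745 − 15.285) mm = 308.01 kN·m.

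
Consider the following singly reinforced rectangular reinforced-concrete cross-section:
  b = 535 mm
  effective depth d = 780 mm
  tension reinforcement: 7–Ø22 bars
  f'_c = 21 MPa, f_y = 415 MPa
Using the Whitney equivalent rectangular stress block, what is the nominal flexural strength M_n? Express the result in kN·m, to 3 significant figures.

M_n ≈ 797 kN·m

A_s = 7 × 380 = 2660 mm².
T = A_s f_y = 2660 × 415 = 1103900 N = 1103.9 kN.
From C = T: a = T/(0.85 f'_c b) = 1103900/(0.85 × 21 × 535) = 115.59 mm.
M_n = T(d − a/2) = 1103.9 kN × (780 − 57.795) mm = 797.24 kN·m.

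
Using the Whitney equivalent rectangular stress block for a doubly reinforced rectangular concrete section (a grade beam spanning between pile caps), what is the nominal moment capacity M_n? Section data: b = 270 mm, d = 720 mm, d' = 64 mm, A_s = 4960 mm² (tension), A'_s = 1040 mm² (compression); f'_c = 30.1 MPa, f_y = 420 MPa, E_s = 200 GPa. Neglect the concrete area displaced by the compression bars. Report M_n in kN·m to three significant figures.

Assume both tension and compression steel yield.
Net tension couple steel: A_s − A'_s = 3920 mm².
a = (A_s − A'_s) f_y / (0.85 f'_c b) = 1646400/(0.85 × 30.1 × 270) = 238.33 mm.
c = a/β₁ = 238.33/0.835 = 285.43 mm; ε'_s = 0.003(c − d')/c = 0.0023 ≥ f_y/E_s = 0.0021, so compression steel does yield.
M_n = (A_s − A'_s) f_y (d − a/2) + A'_s f_y (d − d') = [1646400 × (720 − 119.165) + 436800 × (720 − 64)] × 10⁻⁶ = 989.21 + 286.54 = 1275.75 kN·m.

M_n ≈ 1280 kN·m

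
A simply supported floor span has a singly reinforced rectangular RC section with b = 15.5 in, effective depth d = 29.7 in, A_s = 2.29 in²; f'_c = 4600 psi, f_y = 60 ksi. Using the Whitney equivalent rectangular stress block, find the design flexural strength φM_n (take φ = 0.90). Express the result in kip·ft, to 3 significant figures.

T = A_s f_y = 2.29 × 60 = 137.4 kips.
a = T/(0.85 f'_c b) = 137.4/(0.85 × 4.6 × 15.5) = 2.267 in.
M_n = T(d − a/2) = 137.4 × (29.7 − 1.1335) = 3925.0 kip·in = 3925.0/12 = 327.08 kip·ft.
φM_n = 0.90 × 327.08 = 294.37 kip·ft.

φM_n ≈ 294 kip·ft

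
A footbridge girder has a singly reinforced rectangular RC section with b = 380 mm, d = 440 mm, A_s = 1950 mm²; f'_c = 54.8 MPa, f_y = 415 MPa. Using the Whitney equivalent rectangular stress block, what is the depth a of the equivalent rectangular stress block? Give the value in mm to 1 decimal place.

T = A_s f_y = 1950 × 415 = 809250 N = 809.25 kN.
Setting C = 0.85 f'_c a b equal to T: a = 809250/(0.85 × 54.8 × 380) = 45.7 mm.

a ≈ 45.7 mm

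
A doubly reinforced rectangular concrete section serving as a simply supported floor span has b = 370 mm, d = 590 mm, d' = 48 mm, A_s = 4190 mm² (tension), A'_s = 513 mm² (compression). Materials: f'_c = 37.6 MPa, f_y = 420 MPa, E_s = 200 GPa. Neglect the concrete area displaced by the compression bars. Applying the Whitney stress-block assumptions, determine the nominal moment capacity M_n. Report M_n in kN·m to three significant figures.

M_n ≈ 927 kN·m

Assume both tension and compression steel yield.
Net tension couple steel: A_s − A'_s = 3677 mm².
a = (A_s − A'_s) f_y / (0.85 f'_c b) = 1544340/(0.85 × 37.6 × 370) = 130.60 mm.
c = a/β₁ = 130.60/0.781 = 167.22 mm; ε'_s = 0.003(c − d')/c = 0.0021 ≥ f_y/E_s = 0.0021, so compression steel does yield.
M_n = (A_s − A'_s) f_y (d − a/2) + A'_s f_y (d − d') = [1544340 × (590 − 65.3) + 215460 × (590 − 48)] × 10⁻⁶ = 810.32 + 116.78 = 927.10 kN·m.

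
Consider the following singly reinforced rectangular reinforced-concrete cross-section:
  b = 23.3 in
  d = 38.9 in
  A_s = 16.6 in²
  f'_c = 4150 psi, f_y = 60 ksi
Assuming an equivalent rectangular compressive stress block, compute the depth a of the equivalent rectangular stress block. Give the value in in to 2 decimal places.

a ≈ 12.12 in

T = A_s f_y = 16.6 × 60 = 996 kips.
a = T/(0.85 f'_c b) = 996/(0.85 × 4.15 × 23.3) = 12.12 in.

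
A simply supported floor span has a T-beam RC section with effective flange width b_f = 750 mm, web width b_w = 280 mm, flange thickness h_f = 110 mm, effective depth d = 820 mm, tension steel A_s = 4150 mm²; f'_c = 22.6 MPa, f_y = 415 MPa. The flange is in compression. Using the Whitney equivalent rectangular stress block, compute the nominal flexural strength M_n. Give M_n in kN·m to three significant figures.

Tension: T = A_s f_y = 4150 × 415 = 1722250 N.
Try a within the flange: a = T/(0.85 f'_c b_f) = 1722250/(0.85 × 22.6 × 750) = 119.54 mm.
a = 119.54 > h_f = 110 mm: the block extends into the web. Split into flange-overhang and web parts.
C_f = 0.85 f'_c (b_f − b_w) h_f = 0.85 × 22.6 × (750 − 280) × 110 = 993157 N.
Remaining web compression depth: a_w = (T − C_f)/(0.85 f'_c b_w) = (1722250 − 993157)/(0.85 × 22.6 × 280) = 135.55 mm.
M_n = C_f(d − h_f/2) + (T − C_f)(d − a_w/2) = 993157 × (820 − 55) + 729093 × (820 − 67.775) = 759.77 + 548.44 = 1308.21 × 10⁶ N·mm.
M_n = 1308.21 kN·m.

M_n ≈ 1310 kN·m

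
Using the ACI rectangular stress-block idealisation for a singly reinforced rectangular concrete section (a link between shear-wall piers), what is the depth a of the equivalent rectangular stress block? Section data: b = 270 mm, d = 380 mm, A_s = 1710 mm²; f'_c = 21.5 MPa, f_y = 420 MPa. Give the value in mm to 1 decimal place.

T = A_s f_y = 1710 × 420 = 718200 N = 718.2 kN.
Setting C = 0.85 f'_c a b equal to T: a = 718200/(0.85 × 21.5 × 270) = 145.6 mm.

a ≈ 145.6 mm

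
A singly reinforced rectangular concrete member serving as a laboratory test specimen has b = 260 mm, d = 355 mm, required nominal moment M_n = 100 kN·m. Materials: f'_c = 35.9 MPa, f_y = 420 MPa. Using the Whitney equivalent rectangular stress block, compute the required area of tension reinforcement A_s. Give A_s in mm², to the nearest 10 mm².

With M_n = 0.85 f'_c a b (d − a/2), solve the quadratic for a:
a = d − √(d² − 2M_n/(0.85 f'_c b)) = 355 − √(355² − 2 × 100×10⁶/(0.85 × 35.9 × 260)) = 37.48 mm.
A_s = 0.85 f'_c a b / f_y = 0.85 × 35.9 × 37.48 × 260 / 420 = 708.0 mm².

A_s ≈ 710 mm²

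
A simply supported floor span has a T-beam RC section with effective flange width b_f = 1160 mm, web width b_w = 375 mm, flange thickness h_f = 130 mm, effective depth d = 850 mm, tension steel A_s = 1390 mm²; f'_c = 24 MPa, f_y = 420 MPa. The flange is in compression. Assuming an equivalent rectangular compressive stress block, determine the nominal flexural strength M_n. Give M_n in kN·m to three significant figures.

Tension: T = A_s f_y = 1390 × 420 = 583800 N.
Try a within the flange: a = T/(0.85 f'_c b_f) = 583800/(0.85 × 24 × 1160) = 24.67 mm.
Since a = 24.67 ≤ h_f = 130 mm, the stress block lies entirely in the flange; analyse as a rectangular beam of width b_f.
M_n = T(d − a/2) = 583800 × (850 − 12.335) = 489.03 × 10⁶ N·mm.
M_n = 489.03 kN·m.

M_n ≈ 489 kN·m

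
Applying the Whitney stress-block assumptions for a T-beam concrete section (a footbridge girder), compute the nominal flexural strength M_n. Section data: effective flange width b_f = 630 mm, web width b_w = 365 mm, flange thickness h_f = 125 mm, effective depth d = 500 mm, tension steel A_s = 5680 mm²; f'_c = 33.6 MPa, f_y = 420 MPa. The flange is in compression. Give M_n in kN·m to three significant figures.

Tension: T = A_s f_y = 5680 × 420 = 2385600 N.
Try a within the flange: a = T/(0.85 f'_c b_f) = 2385600/(0.85 × 33.6 × 630) = 132.59 mm.
a = 132.59 > h_f = 125 mm: the block extends into the web. Split into flange-overhang and web parts.
C_f = 0.85 f'_c (b_f − b_w) h_f = 0.85 × 33.6 × (630 − 365) × 125 = 946050 N.
Remaining web compression depth: a_w = (T − C_f)/(0.85 f'_c b_w) = (2385600 − 946050)/(0.85 × 33.6 × 365) = 138.09 mm.
M_n = C_f(d − h_f/2) + (T − C_f)(d − a_w/2) = 946050 × (500 − 62.5) + 1439550 × (500 − 69.045) = 413.90 + 620.38 = 1034.28 × 10⁶ N·mm.
M_n = 1034.28 kN·m.

M_n ≈ 1030 kN·m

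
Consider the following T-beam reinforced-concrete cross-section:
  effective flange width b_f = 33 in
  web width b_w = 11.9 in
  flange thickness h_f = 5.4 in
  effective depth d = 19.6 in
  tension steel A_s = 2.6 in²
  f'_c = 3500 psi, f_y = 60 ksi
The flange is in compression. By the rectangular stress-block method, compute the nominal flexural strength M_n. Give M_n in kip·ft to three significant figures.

M_n ≈ 244 kip·ft

Tension: T = A_s f_y = 2.6 × 60 = 156 kips.
Try a within the flange: a = T/(0.85 f'_c b_f) = 156/(0.85 × 3.5 × 33) = 1.589 in.
Since a = 1.589 ≤ h_f = 5.4 in, the stress block lies entirely in the flange; analyse as a rectangular beam of width b_f.
M_n = T(d − a/2) = 156 × (19.6 − 0.7945) = 2933.7 kip·in.
M_n = 2933.7/12 = 244.48 kip·ft.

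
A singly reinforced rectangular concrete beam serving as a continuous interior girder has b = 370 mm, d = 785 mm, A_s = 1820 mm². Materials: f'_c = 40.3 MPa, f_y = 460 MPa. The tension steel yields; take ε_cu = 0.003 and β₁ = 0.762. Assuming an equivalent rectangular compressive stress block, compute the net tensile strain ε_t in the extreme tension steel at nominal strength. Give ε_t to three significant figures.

ε_t ≈ 0.0242

a = A_s f_y/(0.85 f'_c b) = 66.05 mm.
β₁ = 0.762, so c = a/β₁ = 66.05/0.762 = 86.68 mm.
From the linear strain diagram with ε_cu = 0.003: ε_t = 0.003 (d − c)/c = 0.003 × (785 − 86.68)/86.68 = 0.0242.
Since ε_t ≥ 0.005, the section is tension-controlled.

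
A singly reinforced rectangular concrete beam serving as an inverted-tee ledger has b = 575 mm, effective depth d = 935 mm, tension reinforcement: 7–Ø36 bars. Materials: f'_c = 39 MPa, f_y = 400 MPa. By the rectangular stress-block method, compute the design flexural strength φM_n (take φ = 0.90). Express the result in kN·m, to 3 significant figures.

φM_n ≈ 2210 kN·m

A_s = 7 × 1018 = 7126 mm².
T = A_s f_y = 7126 × 400 = 2850400 N = 2850.4 kN.
From C = T: a = T/(0.85 f'_c b) = 2850400/(0.85 × 39 × 575) = 149.54 mm.
M_n = T(d − a/2) = 2850.4 kN × (935 − 74.77) mm = 2452.00 kN·m.
φM_n = 0.90 × 2452.00 = 2206.80 kN·m.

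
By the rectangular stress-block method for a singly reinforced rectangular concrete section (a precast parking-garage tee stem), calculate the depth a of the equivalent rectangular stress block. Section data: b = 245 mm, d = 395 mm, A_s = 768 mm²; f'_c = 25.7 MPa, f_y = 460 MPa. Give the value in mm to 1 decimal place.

a ≈ 66.0 mm

T = A_s f_y = 768 × 460 = 353280 N = 353.28 kN.
Setting C = 0.85 f'_c a b equal to T: a = 353280/(0.85 × 25.7 × 245) = 66.0 mm.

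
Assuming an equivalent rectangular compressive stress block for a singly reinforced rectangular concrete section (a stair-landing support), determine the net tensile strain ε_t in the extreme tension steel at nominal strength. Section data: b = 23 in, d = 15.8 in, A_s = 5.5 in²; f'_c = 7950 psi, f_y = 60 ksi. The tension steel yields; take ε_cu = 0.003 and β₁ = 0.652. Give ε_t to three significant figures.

a = A_s f_y/(0.85 f'_c b) = 2.123 in.
β₁ = 0.652, so c = a/β₁ = 2.123/0.652 = 3.256 in.
From the linear strain diagram with ε_cu = 0.003: ε_t = 0.003 (d − c)/c = 0.003 × (15.8 − 3.256)/3.256 = 0.0116.
Since ε_t ≥ 0.005, the section is tension-controlled.

ε_t ≈ 0.0116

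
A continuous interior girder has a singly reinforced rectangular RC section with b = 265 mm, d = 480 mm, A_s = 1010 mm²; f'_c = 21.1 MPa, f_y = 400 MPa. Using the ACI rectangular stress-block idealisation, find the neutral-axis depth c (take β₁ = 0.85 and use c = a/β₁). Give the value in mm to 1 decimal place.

T = A_s f_y = 1010 × 400 = 404000 N = 404 kN.
Setting C = 0.85 f'_c a b equal to T: a = 404000/(0.85 × 21.1 × 265) = 85.003 mm.
With β₁ = 0.85, c = a/β₁ = 85.003/0.85 = 100.0 mm.

c ≈ 100.0 mm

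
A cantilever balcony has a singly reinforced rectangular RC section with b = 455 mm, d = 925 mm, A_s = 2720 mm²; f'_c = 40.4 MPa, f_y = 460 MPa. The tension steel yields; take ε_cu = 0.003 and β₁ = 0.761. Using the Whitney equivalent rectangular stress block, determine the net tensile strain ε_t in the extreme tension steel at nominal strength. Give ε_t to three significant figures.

ε_t ≈ 0.0234

a = A_s f_y/(0.85 f'_c b) = 80.08 mm.
β₁ = 0.761, so c = a/β₁ = 80.08/0.761 = 105.23 mm.
From the linear strain diagram with ε_cu = 0.003: ε_t = 0.003 (d − c)/c = 0.003 × (925 − 105.23)/105.23 = 0.0234.
Since ε_t ≥ 0.005, the section is tension-controlled.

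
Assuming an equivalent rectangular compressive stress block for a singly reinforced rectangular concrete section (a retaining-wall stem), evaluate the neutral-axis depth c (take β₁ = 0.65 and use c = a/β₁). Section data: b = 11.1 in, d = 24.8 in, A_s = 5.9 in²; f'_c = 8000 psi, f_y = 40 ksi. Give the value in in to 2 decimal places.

T = A_s f_y = 5.9 × 40 = 236 kips.
a = T/(0.85 f'_c b) = 236/(0.85 × 8 × 11.1) = 3.1267 in.
With β₁ = 0.65, c = a/β₁ = 3.1267/0.65 = 4.81 in.

c ≈ 4.81 in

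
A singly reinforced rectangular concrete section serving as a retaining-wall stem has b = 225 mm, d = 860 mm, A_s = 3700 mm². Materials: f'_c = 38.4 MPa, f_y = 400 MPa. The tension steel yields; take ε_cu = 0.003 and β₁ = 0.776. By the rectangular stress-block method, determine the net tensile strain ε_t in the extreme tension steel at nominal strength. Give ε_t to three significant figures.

a = A_s f_y/(0.85 f'_c b) = 201.53 mm.
β₁ = 0.776, so c = a/β₁ = 201.53/0.776 = 259.70 mm.
From the linear strain diagram with ε_cu = 0.003: ε_t = 0.003 (d − c)/c = 0.003 × (860 − 259.70)/259.70 = 0.00693.
Since ε_t ≥ 0.005, the section is tension-controlled.

ε_t ≈ 0.00693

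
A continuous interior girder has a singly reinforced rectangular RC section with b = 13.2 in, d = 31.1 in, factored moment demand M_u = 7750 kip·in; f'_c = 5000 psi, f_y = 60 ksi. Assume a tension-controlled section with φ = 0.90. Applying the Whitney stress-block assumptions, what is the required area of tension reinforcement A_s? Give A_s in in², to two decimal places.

M_n = M_u/φ = 7750/0.90 = 8611.11 kip·in.
From M_n = 0.85 f'_c a b (d − a/2):
a = d − √(d² − 2M_n/(0.85 f'_c b)) = 31.1 − √(31.1² − 2 × 8611.11/(0.85 × 5 × 13.2)) = 5.405 in.
A_s = 0.85 f'_c a b / f_y = 0.85 × 5 × 5.405 × 13.2 / 60 = 5.054 in².

A_s ≈ 5.05 in²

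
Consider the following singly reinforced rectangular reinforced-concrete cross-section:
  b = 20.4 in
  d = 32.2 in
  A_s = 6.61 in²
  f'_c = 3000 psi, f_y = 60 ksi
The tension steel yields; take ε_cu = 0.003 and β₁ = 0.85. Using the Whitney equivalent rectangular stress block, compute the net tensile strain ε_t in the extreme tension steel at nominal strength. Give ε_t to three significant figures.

ε_t ≈ 0.00777

a = A_s f_y/(0.85 f'_c b) = 7.624 in.
β₁ = 0.85, so c = a/β₁ = 7.624/0.85 = 8.969 in.
From the linear strain diagram with ε_cu = 0.003: ε_t = 0.003 (d − c)/c = 0.003 × (32.2 − 8.969)/8.969 = 0.00777.
Since ε_t ≥ 0.005, the section is tension-controlled.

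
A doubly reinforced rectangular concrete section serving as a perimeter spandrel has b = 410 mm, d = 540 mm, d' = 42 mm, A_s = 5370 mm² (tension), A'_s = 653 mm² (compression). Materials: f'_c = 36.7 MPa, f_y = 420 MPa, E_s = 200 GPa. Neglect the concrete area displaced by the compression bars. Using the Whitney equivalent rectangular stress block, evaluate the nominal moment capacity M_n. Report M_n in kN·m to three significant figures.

M_n ≈ 1050 kN·m

Assume both tension and compression steel yield.
Net tension couple steel: A_s − A'_s = 4717 mm².
a = (A_s − A'_s) f_y / (0.85 f'_c b) = 1981140/(0.85 × 36.7 × 410) = 154.90 mm.
c = a/β₁ = 154.90/0.788 = 196.57 mm; ε'_s = 0.003(c − d')/c = 0.0024 ≥ f_y/E_s = 0.0021, so compression steel does yield.
M_n = (A_s − A'_s) f_y (d − a/2) + A'_s f_y (d − d') = [1981140 × (540 − 77.45) + 274260 × (540 − 42)] × 10⁻⁶ = 916.38 + 136.58 = 1052.96 kN·m.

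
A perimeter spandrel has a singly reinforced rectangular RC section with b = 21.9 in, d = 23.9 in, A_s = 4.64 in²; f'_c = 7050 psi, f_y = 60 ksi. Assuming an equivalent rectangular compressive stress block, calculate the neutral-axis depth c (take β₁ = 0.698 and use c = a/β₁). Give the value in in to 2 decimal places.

T = A_s f_y = 4.64 × 60 = 278.4 kips.
a = T/(0.85 f'_c b) = 278.4/(0.85 × 7.05 × 21.9) = 2.1214 in.
With β₁ = 0.698, c = a/β₁ = 2.1214/0.698 = 3.04 in.

c ≈ 3.04 in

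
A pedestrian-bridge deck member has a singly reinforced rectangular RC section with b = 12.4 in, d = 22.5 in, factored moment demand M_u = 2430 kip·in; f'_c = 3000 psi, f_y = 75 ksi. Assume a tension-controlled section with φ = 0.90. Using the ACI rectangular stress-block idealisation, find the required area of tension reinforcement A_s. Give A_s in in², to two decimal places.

M_n = M_u/φ = 2430/0.90 = 2700 kip·in.
From M_n = 0.85 f'_c a b (d − a/2):
a = d − √(d² − 2M_n/(0.85 f'_c b)) = 22.5 − √(22.5² − 2 × 2700/(0.85 × 3 × 12.4)) = 4.184 in.
A_s = 0.85 f'_c a b / f_y = 0.85 × 3 × 4.184 × 12.4 / 75 = 1.764 in².

A_s ≈ 1.76 in²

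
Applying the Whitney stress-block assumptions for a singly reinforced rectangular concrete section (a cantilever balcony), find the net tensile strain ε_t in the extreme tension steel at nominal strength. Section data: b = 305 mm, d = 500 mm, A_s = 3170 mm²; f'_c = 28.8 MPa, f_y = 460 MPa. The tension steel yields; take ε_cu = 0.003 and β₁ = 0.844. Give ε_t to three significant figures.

ε_t ≈ 0.00348

a = A_s f_y/(0.85 f'_c b) = 195.30 mm.
β₁ = 0.844, so c = a/β₁ = 195.30/0.844 = 231.40 mm.
From the linear strain diagram with ε_cu = 0.003: ε_t = 0.003 (d − c)/c = 0.003 × (500 − 231.40)/231.40 = 0.00348.
ε_t < 0.004 — the section is over-reinforced for flexure under ACI limits.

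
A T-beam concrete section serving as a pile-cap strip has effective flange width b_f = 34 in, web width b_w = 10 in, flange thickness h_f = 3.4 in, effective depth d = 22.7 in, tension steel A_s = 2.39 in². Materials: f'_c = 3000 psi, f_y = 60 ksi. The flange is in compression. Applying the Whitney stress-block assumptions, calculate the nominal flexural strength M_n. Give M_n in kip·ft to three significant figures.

M_n ≈ 261 kip·ft

Tension: T = A_s f_y = 2.39 × 60 = 143.4 kips.
Try a within the flange: a = T/(0.85 f'_c b_f) = 143.4/(0.85 × 3 × 34) = 1.654 in.
Since a = 1.654 ≤ h_f = 3.4 in, the stress block lies entirely in the flange; analyse as a rectangular beam of width b_f.
M_n = T(d − a/2) = 143.4 × (22.7 − 0.827) = 3136.6 kip·in.
M_n = 3136.6/12 = 261.38 kip·ft.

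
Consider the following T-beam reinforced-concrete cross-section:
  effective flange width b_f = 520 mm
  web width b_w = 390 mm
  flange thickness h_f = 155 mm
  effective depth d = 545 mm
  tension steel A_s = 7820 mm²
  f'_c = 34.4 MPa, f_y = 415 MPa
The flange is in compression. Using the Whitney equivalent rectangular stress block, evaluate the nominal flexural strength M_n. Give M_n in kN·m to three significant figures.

Tension: T = A_s f_y = 7820 × 415 = 3245300 N.
Try a within the flange: a = T/(0.85 f'_c b_f) = 3245300/(0.85 × 34.4 × 520) = 213.44 mm.
a = 213.44 > h_f = 155 mm: the block extends into the web. Split into flange-overhang and web parts.
C_f = 0.85 f'_c (b_f − b_w) h_f = 0.85 × 34.4 × (520 − 390) × 155 = 589186 N.
Remaining web compression depth: a_w = (T − C_f)/(0.85 f'_c b_w) = (3245300 − 589186)/(0.85 × 34.4 × 390) = 232.92 mm.
M_n = C_f(d − h_f/2) + (T − C_f)(d − a_w/2) = 589186 × (545 − 77.5) + 2656114 × (545 − 116.46) = 275.44 + 1138.25 = 1413.69 × 10⁶ N·mm.
M_n = 1413.69 kN·m.

M_n ≈ 1410 kN·m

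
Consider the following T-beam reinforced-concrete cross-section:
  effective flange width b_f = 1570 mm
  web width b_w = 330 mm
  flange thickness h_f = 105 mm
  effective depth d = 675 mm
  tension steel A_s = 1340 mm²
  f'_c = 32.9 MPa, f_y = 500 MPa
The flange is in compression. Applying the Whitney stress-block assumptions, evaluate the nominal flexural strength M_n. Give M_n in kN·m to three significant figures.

M_n ≈ 447 kN·m

Tension: T = A_s f_y = 1340 × 500 = 670000 N.
Try a within the flange: a = T/(0.85 f'_c b_f) = 670000/(0.85 × 32.9 × 1570) = 15.26 mm.
Since a = 15.26 ≤ h_f = 105 mm, the stress block lies entirely in the flange; analyse as a rectangular beam of width b_f.
M_n = T(d − a/2) = 670000 × (675 − 7.63) = 447.14 × 10⁶ N·mm.
M_n = 447.14 kN·m.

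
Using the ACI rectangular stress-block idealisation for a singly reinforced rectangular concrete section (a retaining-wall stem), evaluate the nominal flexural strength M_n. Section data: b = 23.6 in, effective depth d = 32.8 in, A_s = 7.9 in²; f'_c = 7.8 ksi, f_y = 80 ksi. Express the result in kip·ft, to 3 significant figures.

M_n ≈ 1620 kip·ft

T = A_s f_y = 7.9 × 80 = 632 kips.
a = T/(0.85 f'_c b) = 632/(0.85 × 7.8 × 23.6) = 4.039 in.
M_n = T(d − a/2) = 632 × (32.8 − 2.0195) = 19453.3 kip·in = 19453.3/12 = 1621.11 kip·ft.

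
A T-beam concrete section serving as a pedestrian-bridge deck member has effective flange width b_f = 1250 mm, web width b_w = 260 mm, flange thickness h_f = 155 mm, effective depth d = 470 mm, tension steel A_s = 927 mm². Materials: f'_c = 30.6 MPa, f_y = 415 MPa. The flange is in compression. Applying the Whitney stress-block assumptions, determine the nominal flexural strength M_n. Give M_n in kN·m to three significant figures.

Tension: T = A_s f_y = 927 × 415 = 384705 N.
Try a within the flange: a = T/(0.85 f'_c b_f) = 384705/(0.85 × 30.6 × 1250) = 11.83 mm.
Since a = 11.83 ≤ h_f = 155 mm, the stress block lies entirely in the flange; analyse as a rectangular beam of width b_f.
M_n = T(d − a/2) = 384705 × (470 − 5.915) = 178.54 × 10⁶ N·mm.
M_n = 178.54 kN·m.

M_n ≈ 179 kN·m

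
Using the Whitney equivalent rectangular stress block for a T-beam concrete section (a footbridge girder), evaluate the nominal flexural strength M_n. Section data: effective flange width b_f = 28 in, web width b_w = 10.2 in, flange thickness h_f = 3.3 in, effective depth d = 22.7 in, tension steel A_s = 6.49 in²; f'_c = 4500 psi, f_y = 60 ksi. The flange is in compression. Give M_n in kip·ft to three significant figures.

Tension: T = A_s f_y = 6.49 × 60 = 389.4 kips.
Try a within the flange: a = T/(0.85 f'_c b_f) = 389.4/(0.85 × 4.5 × 28) = 3.636 in.
a = 3.636 > h_f = 3.3 in: the block extends into the web. Split into flange-overhang and web parts.
C_f = 0.85 f'_c (b_f − b_w) h_f = 0.85 × 4.5 × (28 − 10.2) × 3.3 = 224.7 kips.
Remaining web compression depth: a_w = (T − C_f)/(0.85 f'_c b_w) = (389.4 − 224.7)/(0.85 × 4.5 × 10.2) = 4.221 in.
M_n = C_f(d − h_f/2) + (T − C_f)(d − a_w/2) = 224.7 × (22.7 − 1.65) + 164.7 × (22.7 − 2.1105) = 4729.9 + 3391.1 = 8121.0 kip·in.
M_n = 8121.0/12 = 676.75 kip·ft.

M_n ≈ 677 kip·ft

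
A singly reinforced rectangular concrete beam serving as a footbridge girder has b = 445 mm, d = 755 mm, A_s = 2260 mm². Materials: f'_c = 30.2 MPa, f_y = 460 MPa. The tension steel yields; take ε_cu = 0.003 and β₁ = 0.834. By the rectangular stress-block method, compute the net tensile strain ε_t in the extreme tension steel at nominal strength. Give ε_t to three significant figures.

ε_t ≈ 0.0178

a = A_s f_y/(0.85 f'_c b) = 91.01 mm.
β₁ = 0.834, so c = a/β₁ = 91.01/0.834 = 109.12 mm.
From the linear strain diagram with ε_cu = 0.003: ε_t = 0.003 (d − c)/c = 0.003 × (755 − 109.12)/109.12 = 0.0178.
Since ε_t ≥ 0.005, the section is tension-controlled.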